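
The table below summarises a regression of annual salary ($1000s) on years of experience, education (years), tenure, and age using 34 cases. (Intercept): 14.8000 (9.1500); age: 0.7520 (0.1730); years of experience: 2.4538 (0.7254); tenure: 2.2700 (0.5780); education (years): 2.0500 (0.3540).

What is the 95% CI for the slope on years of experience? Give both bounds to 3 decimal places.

(0.970, 3.937)

Read off: b = 2.4538, SE = 0.7254 for years of experience.
df = n − k − 1 = 34 − 4 − 1 = 29.
t* = t_{0.025, 29} = 2.04523.
Margin = t* × SE = 2.04523 × 0.7254 = 1.48361.
CI: 2.4538 ± 1.48361 → (0.970, 3.937).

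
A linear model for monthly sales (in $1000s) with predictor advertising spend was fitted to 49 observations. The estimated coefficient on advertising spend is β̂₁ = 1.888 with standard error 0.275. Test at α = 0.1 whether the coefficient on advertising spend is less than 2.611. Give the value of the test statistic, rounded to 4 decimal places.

t = -2.6291

H₀: β₁ = 2.611 vs H₁: β₁ < 2.611.
t = (β̂₁ − β₁⁰)/SE = (1.888 − 2.611) / 0.275 = -2.6291.
df = n − 2 = 49 − 2 = 47.
One-sided p ≈ 0.0058, which is < 0.1, so reject H₀.
There is evidence that the true slope on advertising spend is below 2.611 $1000s per unit.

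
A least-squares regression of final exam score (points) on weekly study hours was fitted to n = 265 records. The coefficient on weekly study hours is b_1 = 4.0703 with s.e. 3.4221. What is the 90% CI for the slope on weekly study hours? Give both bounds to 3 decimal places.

df = n − 2 = 265 − 2 = 263.
t* = t_{0.05, 263} = 1.650668.
Margin = t* × SE = 1.650668 × 3.4221 = 5.64875.
CI: 4.0703 ± 5.64875 → (-1.578, 9.719).
With 90% confidence, each one-unit increase in weekly study hours is associated with a change of between -1.578 and 9.719 points in final exam score.

(-1.578, 9.719)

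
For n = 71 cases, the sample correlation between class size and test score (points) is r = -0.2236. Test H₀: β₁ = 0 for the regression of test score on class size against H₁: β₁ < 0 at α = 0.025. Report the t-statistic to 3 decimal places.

t = r·√(n − 2)/√(1 − r²) = -0.2236·√69/√0.950003 = -1.906.
df = n − 2 = 69.
One-sided p ≈ 0.0304, which is ≥ 0.025, so fail to reject H₀.
The data do not give significant evidence of a linear association between class size and test score.

t = -1.906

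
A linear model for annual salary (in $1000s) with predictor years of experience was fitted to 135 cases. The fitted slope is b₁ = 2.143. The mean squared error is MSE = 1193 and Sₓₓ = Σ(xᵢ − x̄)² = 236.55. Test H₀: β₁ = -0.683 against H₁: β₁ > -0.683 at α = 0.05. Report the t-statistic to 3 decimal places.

SE(b₁) = √(MSE/Sₓₓ) = √(1193/236.55) = 2.24574.
t = (2.143 − (-0.683)) / 2.24574 = 1.258.
df = n − 2 = 133.
One-sided p ≈ 0.1052, which is ≥ 0.05, so fail to reject H₀.
The data do not give significant evidence that the true slope on years of experience exceeds -0.683 $1000s per unit.

t = 1.258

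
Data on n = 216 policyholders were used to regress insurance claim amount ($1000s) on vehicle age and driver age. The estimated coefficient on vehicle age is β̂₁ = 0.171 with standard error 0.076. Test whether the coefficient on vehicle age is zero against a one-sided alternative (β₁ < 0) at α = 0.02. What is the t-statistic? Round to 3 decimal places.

t = 2.250

H₀: β₁ = 0 vs H₁: β₁ < 0.
t = (β̂₁ − β₁⁰)/SE = 0.171 / 0.076 = 2.250.
df = n − k − 1 = 216 − 2 − 1 = 213.
One-sided p ≈ 0.9873, which is ≥ 0.02, so fail to reject H₀.
The data do not give significant evidence that the true slope on vehicle age is negative, holding the other predictors fixed.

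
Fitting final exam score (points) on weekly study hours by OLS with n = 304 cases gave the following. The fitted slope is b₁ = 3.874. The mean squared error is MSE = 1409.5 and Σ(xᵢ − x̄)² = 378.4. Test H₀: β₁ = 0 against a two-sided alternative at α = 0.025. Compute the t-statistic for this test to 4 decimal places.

SE(b₁) = √(MSE/Sₓₓ) = √(1409.5/378.4) = 1.93.
t = 3.874 / 1.93 = 2.0073.
df = n − 2 = 302.
Two-sided p ≈ 0.0456, which is ≥ 0.025, so fail to reject H₀.
The data do not give significant evidence of an association between weekly study hours and final exam score.

t = 2.0073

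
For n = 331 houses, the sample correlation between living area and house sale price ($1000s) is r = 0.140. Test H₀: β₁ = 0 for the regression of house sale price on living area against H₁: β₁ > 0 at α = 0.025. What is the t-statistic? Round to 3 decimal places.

t = r·√(n − 2)/√(1 − r²) = 0.140·√329/√0.9804 = 2.565.
df = n − 2 = 329.
One-sided p ≈ 0.0054, which is < 0.025, so reject H₀.
There is evidence of a linear association between living area and house sale price.

t = 2.565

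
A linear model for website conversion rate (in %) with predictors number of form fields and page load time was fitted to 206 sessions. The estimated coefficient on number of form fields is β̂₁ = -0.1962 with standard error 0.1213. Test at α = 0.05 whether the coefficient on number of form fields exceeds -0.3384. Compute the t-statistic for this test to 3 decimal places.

t = 1.172

H₀: β₁ = -0.3384 vs H₁: β₁ > -0.3384.
t = (β̂₁ − β₁⁰)/SE = (-0.1962 − (-0.3384)) / 0.1213 = 1.172.
df = n − k − 1 = 206 − 2 − 1 = 203.
One-sided p ≈ 0.1212, which is ≥ 0.05, so fail to reject H₀.
The data do not give significant evidence that the true slope on number of form fields exceeds -0.3384 % per unit, holding the other predictors fixed.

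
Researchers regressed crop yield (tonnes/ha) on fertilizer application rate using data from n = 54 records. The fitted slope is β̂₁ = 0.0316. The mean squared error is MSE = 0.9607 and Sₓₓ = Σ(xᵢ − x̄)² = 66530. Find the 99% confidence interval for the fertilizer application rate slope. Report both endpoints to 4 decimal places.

SE(β̂₁) = √(MSE/Sₓₓ) = √(0.9607/66530) = 0.00380001.
df = n − 2 = 52.
t* = t_{0.005, 52} = 2.673734.
Margin = t* × SE = 2.673734 × 0.00380001 = 0.010160.
CI: 0.0316 ± 0.010160 → (0.0214, 0.0418).
With 99% confidence, each one-unit increase in fertilizer application rate is associated with a change of between 0.0214 and 0.0418 tonnes/ha in crop yield.

(0.0214, 0.0418)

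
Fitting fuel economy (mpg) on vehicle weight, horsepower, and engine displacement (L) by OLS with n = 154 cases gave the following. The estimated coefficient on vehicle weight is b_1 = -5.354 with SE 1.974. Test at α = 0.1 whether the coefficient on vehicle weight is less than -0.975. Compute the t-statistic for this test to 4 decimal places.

H₀: β₁ = -0.975 vs H₁: β₁ < -0.975.
t = (b_1 − β₁⁰)/SE = (-5.354 − (-0.975)) / 1.974 = -2.2183.
df = n − k − 1 = 154 − 3 − 1 = 150.
One-sided p ≈ 0.0140, which is < 0.1, so reject H₀.
There is evidence that the true slope on vehicle weight is below -0.975 mpg per unit, holding the other predictors fixed.

t = -2.2183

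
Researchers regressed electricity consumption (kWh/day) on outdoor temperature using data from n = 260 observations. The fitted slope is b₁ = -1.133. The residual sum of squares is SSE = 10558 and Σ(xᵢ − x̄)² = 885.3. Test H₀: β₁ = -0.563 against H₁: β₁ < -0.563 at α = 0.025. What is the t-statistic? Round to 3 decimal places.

t = -2.651

MSE = SSE/(n − 2) = 10558/258 = 40.9225.
SE(b₁) = √(MSE/Sₓₓ) = √(40.9225/885.3) = 0.214999.
t = (-1.133 − (-0.563)) / 0.214999 = -2.651.
df = n − 2 = 258.
One-sided p ≈ 0.0043, which is < 0.025, so reject H₀.
There is evidence that the true slope on outdoor temperature is below -0.563 kWh/day per unit.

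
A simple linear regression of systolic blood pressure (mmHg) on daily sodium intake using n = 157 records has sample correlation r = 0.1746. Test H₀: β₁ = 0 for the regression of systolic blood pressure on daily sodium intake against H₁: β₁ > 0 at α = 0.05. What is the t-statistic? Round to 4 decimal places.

t = r·√(n − 2)/√(1 − r²) = 0.1746·√155/√0.969515 = 2.2077.
df = n − 2 = 155.
One-sided p ≈ 0.0144, which is < 0.05, so reject H₀.
There is evidence of a linear association between daily sodium intake and systolic blood pressure.

t = 2.2077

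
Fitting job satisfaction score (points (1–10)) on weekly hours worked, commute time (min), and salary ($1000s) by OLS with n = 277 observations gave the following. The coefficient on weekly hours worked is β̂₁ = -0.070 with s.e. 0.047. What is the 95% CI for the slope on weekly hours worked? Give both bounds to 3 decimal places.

(-0.163, 0.023)

df = n − k − 1 = 277 − 3 − 1 = 273.
t* = t_{0.025, 273} = 1.968692.
Margin = t* × SE = 1.968692 × 0.047 = 0.09253.
CI: -0.070 ± 0.09253 → (-0.163, 0.023).
With 95% confidence, each one-unit increase in weekly hours worked is associated with a change of between -0.163 and 0.023 points (1–10) in job satisfaction score, holding the other predictors fixed.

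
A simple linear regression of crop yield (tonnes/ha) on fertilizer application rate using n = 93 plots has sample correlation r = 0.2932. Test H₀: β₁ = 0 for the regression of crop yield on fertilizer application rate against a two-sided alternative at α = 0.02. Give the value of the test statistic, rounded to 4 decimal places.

t = r·√(n − 2)/√(1 − r²) = 0.2932·√91/√0.914034 = 2.9255.
df = n − 2 = 91.
Two-sided p ≈ 0.0043, which is < 0.02, so reject H₀.
There is evidence of a linear association between fertilizer application rate and crop yield.

t = 2.9255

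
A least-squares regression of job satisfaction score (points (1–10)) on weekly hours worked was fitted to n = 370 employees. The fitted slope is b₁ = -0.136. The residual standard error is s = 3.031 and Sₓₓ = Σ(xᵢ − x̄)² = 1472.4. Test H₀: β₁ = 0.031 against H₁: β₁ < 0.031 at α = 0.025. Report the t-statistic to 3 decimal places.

SE(b₁) = s/√Sₓₓ = 3.031/√1472.4 = 0.0789902.
t = (-0.136 − 0.031) / 0.0789902 = -2.114.
df = n − 2 = 368.
One-sided p ≈ 0.0176, which is < 0.025, so reject H₀.
There is evidence that the true slope on weekly hours worked is below 0.031 points (1–10) per unit.

t = -2.114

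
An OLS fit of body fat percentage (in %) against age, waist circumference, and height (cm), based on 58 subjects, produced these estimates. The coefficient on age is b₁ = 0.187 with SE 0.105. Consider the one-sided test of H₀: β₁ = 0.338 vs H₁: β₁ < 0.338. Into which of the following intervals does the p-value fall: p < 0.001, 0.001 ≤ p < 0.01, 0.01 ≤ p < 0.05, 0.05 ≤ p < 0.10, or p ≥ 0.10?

0.05 ≤ p < 0.10

t = (0.187 − 0.338) / 0.105 = -1.438.
df = n − k − 1 = 58 − 3 − 1 = 54.
One-sided p = P(T_{54} < t) ≈ 0.0781.
So 0.05 ≤ p < 0.10.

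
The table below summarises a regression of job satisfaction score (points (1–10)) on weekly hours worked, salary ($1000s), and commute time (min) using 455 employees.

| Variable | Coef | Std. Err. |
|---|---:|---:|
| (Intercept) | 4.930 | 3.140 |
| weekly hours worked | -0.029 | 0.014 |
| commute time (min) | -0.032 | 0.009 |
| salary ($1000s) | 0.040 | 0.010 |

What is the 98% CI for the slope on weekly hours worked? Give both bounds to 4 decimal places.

Read off: b = -0.029, SE = 0.014 for weekly hours worked.
df = n − k − 1 = 455 − 3 − 1 = 451.
t* = t_{0.01, 451} = 2.334645.
Margin = t* × SE = 2.334645 × 0.014 = 0.032685.
CI: -0.029 ± 0.032685 → (-0.0617, 0.0037).

(-0.0617, 0.0037)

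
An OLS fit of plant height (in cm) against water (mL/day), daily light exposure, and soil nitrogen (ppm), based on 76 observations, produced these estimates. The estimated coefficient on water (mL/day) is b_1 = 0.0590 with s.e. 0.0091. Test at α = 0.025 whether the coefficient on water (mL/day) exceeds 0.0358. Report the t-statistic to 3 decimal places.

t = 2.549

H₀: β₁ = 0.0358 vs H₁: β₁ > 0.0358.
t = (b_1 − β₁⁰)/SE = (0.0590 − 0.0358) / 0.0091 = 2.549.
df = n − k − 1 = 76 − 3 − 1 = 72.
One-sided p ≈ 0.0065, which is < 0.025, so reject H₀.
There is evidence that the true slope on water (mL/day) exceeds 0.0358 cm per unit, holding the other predictors fixed.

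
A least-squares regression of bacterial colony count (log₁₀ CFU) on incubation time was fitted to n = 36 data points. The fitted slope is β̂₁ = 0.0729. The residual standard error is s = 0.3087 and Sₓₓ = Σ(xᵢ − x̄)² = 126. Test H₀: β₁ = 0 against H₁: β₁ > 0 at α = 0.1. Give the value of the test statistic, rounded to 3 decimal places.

t = 2.651

SE(β̂₁) = s/√Sₓₓ = 0.3087/√126 = 0.0275012.
t = 0.0729 / 0.0275012 = 2.651.
df = n − 2 = 34.
One-sided p ≈ 0.0061, which is < 0.1, so reject H₀.
There is evidence that the true slope on incubation time is positive.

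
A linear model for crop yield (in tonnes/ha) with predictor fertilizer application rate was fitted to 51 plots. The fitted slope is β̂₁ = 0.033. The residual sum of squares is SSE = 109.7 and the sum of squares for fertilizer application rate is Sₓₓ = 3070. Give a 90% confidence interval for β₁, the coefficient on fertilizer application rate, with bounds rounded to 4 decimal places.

(-0.0123, 0.0783)

MSE = SSE/(n − 2) = 109.7/49 = 2.23878.
SE(β̂₁) = √(MSE/Sₓₓ) = √(2.23878/3070) = 0.0270045.
df = n − 2 = 49.
t* = t_{0.05, 49} = 1.676551.
Margin = t* × SE = 1.676551 × 0.0270045 = 0.045274.
CI: 0.033 ± 0.045274 → (-0.0123, 0.0783).
With 90% confidence, each one-unit increase in fertilizer application rate is associated with a change of between -0.0123 and 0.0783 tonnes/ha in crop yield.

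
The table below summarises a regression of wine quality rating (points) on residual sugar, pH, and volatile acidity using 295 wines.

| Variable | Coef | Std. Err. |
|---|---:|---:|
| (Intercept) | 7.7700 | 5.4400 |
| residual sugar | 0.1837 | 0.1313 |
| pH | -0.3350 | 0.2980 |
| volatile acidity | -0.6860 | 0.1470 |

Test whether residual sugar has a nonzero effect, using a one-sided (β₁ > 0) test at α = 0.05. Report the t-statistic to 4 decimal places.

Read off: b = 0.1837, SE = 0.1313 for residual sugar.
H₀: β₁ = 0 vs H₁: β₁ > 0.
t = 0.1837 / 0.1313 = 1.3991.
df = n − k − 1 = 295 − 3 − 1 = 291.
One-sided p ≈ 0.0814, which is ≥ 0.05, so fail to reject H₀.
The data do not give significant evidence that the true slope on residual sugar is positive, holding the other predictors fixed.

t = 1.3991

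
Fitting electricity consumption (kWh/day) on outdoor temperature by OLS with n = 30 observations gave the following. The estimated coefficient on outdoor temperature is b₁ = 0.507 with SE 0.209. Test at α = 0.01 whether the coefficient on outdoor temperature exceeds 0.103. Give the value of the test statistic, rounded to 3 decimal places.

H₀: β₁ = 0.103 vs H₁: β₁ > 0.103.
t = (b₁ − β₁⁰)/SE = (0.507 − 0.103) / 0.209 = 1.933.
df = n − 2 = 30 − 2 = 28.
One-sided p ≈ 0.0317, which is ≥ 0.01, so fail to reject H₀.
The data do not give significant evidence that the true slope on outdoor temperature exceeds 0.103 kWh/day per unit.

t = 1.933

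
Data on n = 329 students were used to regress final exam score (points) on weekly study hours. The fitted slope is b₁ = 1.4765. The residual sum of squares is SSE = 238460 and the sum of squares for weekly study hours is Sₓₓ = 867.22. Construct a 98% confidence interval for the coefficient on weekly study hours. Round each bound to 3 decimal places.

MSE = SSE/(n − 2) = 238460/327 = 729.235.
SE(b₁) = √(MSE/Sₓₓ) = √(729.235/867.22) = 0.917.
df = n − 2 = 327.
t* = t_{0.01, 327} = 2.337805.
Margin = t* × SE = 2.337805 × 0.917 = 2.14377.
CI: 1.4765 ± 2.14377 → (-0.667, 3.620).
With 98% confidence, each one-unit increase in weekly study hours is associated with a change of between -0.667 and 3.620 points in final exam score.

(-0.667, 3.620)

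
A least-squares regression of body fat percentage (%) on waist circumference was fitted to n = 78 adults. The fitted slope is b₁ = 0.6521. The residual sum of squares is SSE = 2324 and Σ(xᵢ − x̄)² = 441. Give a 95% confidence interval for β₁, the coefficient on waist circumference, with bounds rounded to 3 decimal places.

(0.128, 1.177)

MSE = SSE/(n − 2) = 2324/76 = 30.5789.
SE(b₁) = √(MSE/Sₓₓ) = √(30.5789/441) = 0.263325.
df = n − 2 = 76.
t* = t_{0.025, 76} = 1.991673.
Margin = t* × SE = 1.991673 × 0.263325 = 0.52446.
CI: 0.6521 ± 0.52446 → (0.128, 1.177).
With 95% confidence, each one-unit increase in waist circumference is associated with a change of between 0.128 and 1.177 % in body fat percentage.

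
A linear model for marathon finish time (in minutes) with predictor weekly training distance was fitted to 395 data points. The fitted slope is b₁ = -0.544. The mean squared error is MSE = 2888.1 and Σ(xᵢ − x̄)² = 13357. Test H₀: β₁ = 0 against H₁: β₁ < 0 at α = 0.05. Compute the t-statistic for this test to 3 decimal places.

SE(b₁) = √(MSE/Sₓₓ) = √(2888.1/13357) = 0.464999.
t = -0.544 / 0.464999 = -1.170.
df = n − 2 = 393.
One-sided p ≈ 0.1214, which is ≥ 0.05, so fail to reject H₀.
The data do not give significant evidence that the true slope on weekly training distance is negative.

t = -1.170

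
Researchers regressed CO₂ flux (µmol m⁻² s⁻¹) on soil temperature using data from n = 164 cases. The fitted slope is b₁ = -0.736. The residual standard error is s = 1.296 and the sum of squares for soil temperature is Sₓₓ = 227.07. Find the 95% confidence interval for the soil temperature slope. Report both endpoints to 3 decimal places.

(-0.906, -0.566)

SE(b₁) = s/√Sₓₓ = 1.296/√227.07 = 0.0860053.
df = n − 2 = 162.
t* = t_{0.025, 162} = 1.974716.
Margin = t* × SE = 1.974716 × 0.0860053 = 0.16984.
CI: -0.736 ± 0.16984 → (-0.906, -0.566).
With 95% confidence, each one-unit increase in soil temperature is associated with a change of between -0.906 and -0.566 µmol m⁻² s⁻¹ in CO₂ flux.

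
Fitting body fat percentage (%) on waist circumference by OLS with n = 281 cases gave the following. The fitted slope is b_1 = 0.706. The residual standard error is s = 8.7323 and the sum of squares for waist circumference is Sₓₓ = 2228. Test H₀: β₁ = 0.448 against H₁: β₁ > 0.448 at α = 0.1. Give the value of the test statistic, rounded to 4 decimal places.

t = 1.3946

SE(b_1) = s/√Sₓₓ = 8.7323/√2228 = 0.185.
t = (0.706 − 0.448) / 0.185 = 1.3946.
df = n − 2 = 279.
One-sided p ≈ 0.0821, which is < 0.1, so reject H₀.
There is evidence that the true slope on waist circumference exceeds 0.448 % per unit.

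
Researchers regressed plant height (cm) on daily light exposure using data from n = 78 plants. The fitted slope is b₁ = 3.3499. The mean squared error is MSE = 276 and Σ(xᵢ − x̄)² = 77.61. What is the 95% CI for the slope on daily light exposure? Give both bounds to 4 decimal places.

SE(b₁) = √(MSE/Sₓₓ) = √(276/77.61) = 1.8858.
df = n − 2 = 76.
t* = t_{0.025, 76} = 1.991673.
Margin = t* × SE = 1.991673 × 1.8858 = 3.755897.
CI: 3.3499 ± 3.755897 → (-0.4060, 7.1058).
With 95% confidence, each one-unit increase in daily light exposure is associated with a change of between -0.4060 and 7.1058 cm in plant height.

(-0.4060, 7.1058)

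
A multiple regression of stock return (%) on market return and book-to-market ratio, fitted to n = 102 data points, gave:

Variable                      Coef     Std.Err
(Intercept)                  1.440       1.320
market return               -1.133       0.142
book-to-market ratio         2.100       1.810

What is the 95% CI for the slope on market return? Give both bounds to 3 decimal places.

Read off: b = -1.133, SE = 0.142 for market return.
df = n − k − 1 = 102 − 2 − 1 = 99.
t* = t_{0.025, 99} = 1.984217.
Margin = t* × SE = 1.984217 × 0.142 = 0.28176.
CI: -1.133 ± 0.28176 → (-1.415, -0.851).

(-1.415, -0.851)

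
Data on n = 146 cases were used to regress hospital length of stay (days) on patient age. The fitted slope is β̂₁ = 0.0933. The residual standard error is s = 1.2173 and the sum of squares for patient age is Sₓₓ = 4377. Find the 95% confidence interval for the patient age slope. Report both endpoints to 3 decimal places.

SE(β̂₁) = s/√Sₓₓ = 1.2173/√4377 = 0.0183996.
df = n − 2 = 144.
t* = t_{0.025, 144} = 1.976575.
Margin = t* × SE = 1.976575 × 0.0183996 = 0.03637.
CI: 0.0933 ± 0.03637 → (0.057, 0.130).
With 95% confidence, each one-unit increase in patient age is associated with a change of between 0.057 and 0.130 days in hospital length of stay.

(0.057, 0.130)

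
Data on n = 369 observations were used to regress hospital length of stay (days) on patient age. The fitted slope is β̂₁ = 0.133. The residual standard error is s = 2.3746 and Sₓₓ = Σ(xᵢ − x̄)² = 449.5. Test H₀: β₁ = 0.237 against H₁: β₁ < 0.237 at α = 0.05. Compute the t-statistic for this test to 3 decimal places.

t = -0.929

SE(β̂₁) = s/√Sₓₓ = 2.3746/√449.5 = 0.112002.
t = (0.133 − 0.237) / 0.112002 = -0.929.
df = n − 2 = 367.
One-sided p ≈ 0.1769, which is ≥ 0.05, so fail to reject H₀.
The data do not give significant evidence that the true slope on patient age is below 0.237 days per unit.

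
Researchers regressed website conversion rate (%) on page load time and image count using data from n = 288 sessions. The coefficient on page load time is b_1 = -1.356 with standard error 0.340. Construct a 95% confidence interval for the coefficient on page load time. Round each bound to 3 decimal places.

df = n − k − 1 = 288 − 2 − 1 = 285.
t* = t_{0.025, 285} = 1.968323.
Margin = t* × SE = 1.968323 × 0.340 = 0.66923.
CI: -1.356 ± 0.66923 → (-2.025, -0.687).
With 95% confidence, each one-unit increase in page load time is associated with a change of between -2.025 and -0.687 % in website conversion rate, holding the other predictors fixed.

(-2.025, -0.687)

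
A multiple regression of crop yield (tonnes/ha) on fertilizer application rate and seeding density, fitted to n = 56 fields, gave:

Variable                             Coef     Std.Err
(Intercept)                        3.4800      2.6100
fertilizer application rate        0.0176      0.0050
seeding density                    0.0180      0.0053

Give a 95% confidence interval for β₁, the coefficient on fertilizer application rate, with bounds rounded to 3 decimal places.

(0.008, 0.028)

Read off: b = 0.0176, SE = 0.0050 for fertilizer application rate.
df = n − k − 1 = 56 − 2 − 1 = 53.
t* = t_{0.025, 53} = 2.005746.
Margin = t* × SE = 2.005746 × 0.0050 = 0.01003.
CI: 0.0176 ± 0.01003 → (0.008, 0.028).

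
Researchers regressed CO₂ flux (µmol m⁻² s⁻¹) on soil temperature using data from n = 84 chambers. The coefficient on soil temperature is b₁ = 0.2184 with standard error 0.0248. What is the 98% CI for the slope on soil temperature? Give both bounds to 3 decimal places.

(0.160, 0.277)

df = n − 2 = 84 − 2 = 82.
t* = t_{0.01, 82} = 2.372687.
Margin = t* × SE = 2.372687 × 0.0248 = 0.05884.
CI: 0.2184 ± 0.05884 → (0.160, 0.277).
With 98% confidence, each one-unit increase in soil temperature is associated with a change of between 0.160 and 0.277 µmol m⁻² s⁻¹ in CO₂ flux.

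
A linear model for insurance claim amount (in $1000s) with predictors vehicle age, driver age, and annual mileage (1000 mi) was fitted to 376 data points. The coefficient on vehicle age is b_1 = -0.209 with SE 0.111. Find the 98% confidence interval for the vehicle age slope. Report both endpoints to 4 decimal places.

df = n − k − 1 = 376 − 3 − 1 = 372.
t* = t_{0.01, 372} = 2.336414.
Margin = t* × SE = 2.336414 × 0.111 = 0.259342.
CI: -0.209 ± 0.259342 → (-0.4683, 0.0503).
With 98% confidence, each one-unit increase in vehicle age is associated with a change of between -0.4683 and 0.0503 $1000s in insurance claim amount, holding the other predictors fixed.

(-0.4683, 0.0503)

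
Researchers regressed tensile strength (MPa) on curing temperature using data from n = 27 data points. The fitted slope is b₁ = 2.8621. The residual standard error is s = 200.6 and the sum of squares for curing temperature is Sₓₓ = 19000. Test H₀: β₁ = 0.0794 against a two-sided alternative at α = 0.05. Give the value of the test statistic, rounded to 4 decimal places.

SE(b₁) = s/√Sₓₓ = 200.6/√19000 = 1.45531.
t = (2.8621 − 0.0794) / 1.45531 = 1.9121.
df = n − 2 = 25.
Two-sided p ≈ 0.0674, which is ≥ 0.05, so fail to reject H₀.
The data are consistent with a true slope of 0.0794 MPa per unit of curing temperature.

t = 1.9121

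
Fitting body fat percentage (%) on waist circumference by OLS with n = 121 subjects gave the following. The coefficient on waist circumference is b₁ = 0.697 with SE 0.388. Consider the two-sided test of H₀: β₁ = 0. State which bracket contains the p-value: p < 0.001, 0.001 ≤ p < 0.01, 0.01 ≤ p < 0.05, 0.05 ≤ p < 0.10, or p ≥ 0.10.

0.05 ≤ p < 0.10

t = 0.697 / 0.388 = 1.796.
df = n − 2 = 121 − 2 = 119.
Two-sided p = 2·P(T_{119} > |t|) ≈ 0.0750.
So 0.05 ≤ p < 0.10.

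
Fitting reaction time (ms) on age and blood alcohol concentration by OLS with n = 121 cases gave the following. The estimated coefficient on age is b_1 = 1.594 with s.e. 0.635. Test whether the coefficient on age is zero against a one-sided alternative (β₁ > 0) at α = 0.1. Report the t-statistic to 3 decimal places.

H₀: β₁ = 0 vs H₁: β₁ > 0.
t = (b_1 − β₁⁰)/SE = 1.594 / 0.635 = 2.510.
df = n − k − 1 = 121 − 2 − 1 = 118.
One-sided p ≈ 0.0067, which is < 0.1, so reject H₀.
There is evidence that the true slope on age is positive, holding the other predictors fixed.

t = 2.510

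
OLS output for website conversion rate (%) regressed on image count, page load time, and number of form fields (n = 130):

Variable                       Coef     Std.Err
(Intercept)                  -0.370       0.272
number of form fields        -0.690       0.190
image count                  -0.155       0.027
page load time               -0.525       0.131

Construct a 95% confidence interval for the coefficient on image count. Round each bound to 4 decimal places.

Read off: b = -0.155, SE = 0.027 for image count.
df = n − k − 1 = 130 − 3 − 1 = 126.
t* = t_{0.025, 126} = 1.978971.
Margin = t* × SE = 1.978971 × 0.027 = 0.053432.
CI: -0.155 ± 0.053432 → (-0.2084, -0.1016).

(-0.2084, -0.1016)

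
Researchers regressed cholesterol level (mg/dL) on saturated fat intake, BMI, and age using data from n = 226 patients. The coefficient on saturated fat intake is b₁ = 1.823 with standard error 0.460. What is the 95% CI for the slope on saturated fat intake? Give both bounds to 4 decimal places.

(0.9165, 2.7295)

df = n − k − 1 = 226 − 3 − 1 = 222.
t* = t_{0.025, 222} = 1.970707.
Margin = t* × SE = 1.970707 × 0.460 = 0.906525.
CI: 1.823 ± 0.906525 → (0.9165, 2.7295).
With 95% confidence, each one-unit increase in saturated fat intake is associated with a change of between 0.9165 and 2.7295 mg/dL in cholesterol level, holding the other predictors fixed.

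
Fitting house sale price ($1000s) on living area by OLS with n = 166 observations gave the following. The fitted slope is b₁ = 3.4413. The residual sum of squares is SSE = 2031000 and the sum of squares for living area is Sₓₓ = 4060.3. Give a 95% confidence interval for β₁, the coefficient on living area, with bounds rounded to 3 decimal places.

(-0.007, 6.890)

MSE = SSE/(n − 2) = 2031000/164 = 12384.1.
SE(b₁) = √(MSE/Sₓₓ) = √(12384.1/4060.3) = 1.74644.
df = n − 2 = 164.
t* = t_{0.025, 164} = 1.974535.
Margin = t* × SE = 1.974535 × 1.74644 = 3.44841.
CI: 3.4413 ± 3.44841 → (-0.007, 6.890).
With 95% confidence, each one-unit increase in living area is associated with a change of between -0.007 and 6.890 $1000s in house sale price.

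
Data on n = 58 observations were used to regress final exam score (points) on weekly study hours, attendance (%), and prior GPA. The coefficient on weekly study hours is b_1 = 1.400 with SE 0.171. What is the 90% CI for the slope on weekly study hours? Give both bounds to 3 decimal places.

(1.114, 1.686)

df = n − k − 1 = 58 − 3 − 1 = 54.
t* = t_{0.05, 54} = 1.673565.
Margin = t* × SE = 1.673565 × 0.171 = 0.28618.
CI: 1.400 ± 0.28618 → (1.114, 1.686).
With 90% confidence, each one-unit increase in weekly study hours is associated with a change of between 1.114 and 1.686 points in final exam score, holding the other predictors fixed.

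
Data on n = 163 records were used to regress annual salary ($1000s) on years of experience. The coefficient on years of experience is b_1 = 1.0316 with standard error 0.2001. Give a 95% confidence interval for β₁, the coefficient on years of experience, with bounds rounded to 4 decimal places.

df = n − 2 = 163 − 2 = 161.
t* = t_{0.025, 161} = 1.974808.
Margin = t* × SE = 1.974808 × 0.2001 = 0.395159.
CI: 1.0316 ± 0.395159 → (0.6364, 1.4268).
With 95% confidence, each one-unit increase in years of experience is associated with a change of between 0.6364 and 1.4268 $1000s in annual salary.

(0.6364, 1.4268)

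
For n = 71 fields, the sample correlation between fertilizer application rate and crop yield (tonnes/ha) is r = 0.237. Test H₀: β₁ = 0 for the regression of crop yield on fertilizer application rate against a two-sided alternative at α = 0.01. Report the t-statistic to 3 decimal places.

t = r·√(n − 2)/√(1 − r²) = 0.237·√69/√0.943831 = 2.026.
df = n − 2 = 69.
Two-sided p ≈ 0.0466, which is ≥ 0.01, so fail to reject H₀.
The data do not give significant evidence of a linear association between fertilizer application rate and crop yield.

t = 2.026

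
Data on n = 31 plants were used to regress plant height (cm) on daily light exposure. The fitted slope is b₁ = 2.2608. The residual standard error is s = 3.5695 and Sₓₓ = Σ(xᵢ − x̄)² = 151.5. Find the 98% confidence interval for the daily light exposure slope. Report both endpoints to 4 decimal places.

SE(b₁) = s/√Sₓₓ = 3.5695/√151.5 = 0.290002.
df = n − 2 = 29.
t* = t_{0.01, 29} = 2.462021.
Margin = t* × SE = 2.462021 × 0.290002 = 0.713991.
CI: 2.2608 ± 0.713991 → (1.5468, 2.9748).
With 98% confidence, each one-unit increase in daily light exposure is associated with a change of between 1.5468 and 2.9748 cm in plant height.

(1.5468, 2.9748)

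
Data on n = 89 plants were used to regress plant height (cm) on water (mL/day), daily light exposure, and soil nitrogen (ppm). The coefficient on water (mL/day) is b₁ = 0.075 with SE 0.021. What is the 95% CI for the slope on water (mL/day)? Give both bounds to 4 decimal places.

(0.0332, 0.1168)

df = n − k − 1 = 89 − 3 − 1 = 85.
t* = t_{0.025, 85} = 1.988268.
Margin = t* × SE = 1.988268 × 0.021 = 0.041754.
CI: 0.075 ± 0.041754 → (0.0332, 0.1168).
With 95% confidence, each one-unit increase in water (mL/day) is associated with a change of between 0.0332 and 0.1168 cm in plant height, holding the other predictors fixed.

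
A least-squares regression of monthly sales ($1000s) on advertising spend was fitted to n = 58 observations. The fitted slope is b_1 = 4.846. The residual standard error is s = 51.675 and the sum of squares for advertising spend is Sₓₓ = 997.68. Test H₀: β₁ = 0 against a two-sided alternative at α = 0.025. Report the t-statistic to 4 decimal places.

SE(b_1) = s/√Sₓₓ = 51.675/√997.68 = 1.63601.
t = 4.846 / 1.63601 = 2.9621.
df = n − 2 = 56.
Two-sided p ≈ 0.0045, which is < 0.025, so reject H₀.
There is evidence that advertising spend is associated with monthly sales.

t = 2.9621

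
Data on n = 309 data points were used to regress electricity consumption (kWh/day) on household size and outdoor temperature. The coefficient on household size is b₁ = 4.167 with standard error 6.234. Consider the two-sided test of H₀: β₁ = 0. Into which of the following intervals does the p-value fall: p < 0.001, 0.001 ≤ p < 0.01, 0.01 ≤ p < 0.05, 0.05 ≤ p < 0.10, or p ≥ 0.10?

t = 4.167 / 6.234 = 0.668.
df = n − k − 1 = 309 − 2 − 1 = 306.
Two-sided p = 2·P(T_{306} > |t|) ≈ 0.5044.
So p ≥ 0.10.

p ≥ 0.10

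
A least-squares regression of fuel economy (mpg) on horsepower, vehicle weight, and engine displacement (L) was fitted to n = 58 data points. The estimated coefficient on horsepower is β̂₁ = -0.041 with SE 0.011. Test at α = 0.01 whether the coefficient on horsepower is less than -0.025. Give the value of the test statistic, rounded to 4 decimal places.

H₀: β₁ = -0.025 vs H₁: β₁ < -0.025.
t = (β̂₁ − β₁⁰)/SE = (-0.041 − (-0.025)) / 0.011 = -1.4545.
df = n − k − 1 = 58 − 3 − 1 = 54.
One-sided p ≈ 0.0758, which is ≥ 0.01, so fail to reject H₀.
The data do not give significant evidence that the true slope on horsepower is below -0.025 mpg per unit, holding the other predictors fixed.

t = -1.4545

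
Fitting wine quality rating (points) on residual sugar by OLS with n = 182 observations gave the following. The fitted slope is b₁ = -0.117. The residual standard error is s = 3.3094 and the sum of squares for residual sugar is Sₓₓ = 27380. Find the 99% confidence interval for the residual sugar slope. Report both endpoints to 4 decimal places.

SE(b₁) = s/√Sₓₓ = 3.3094/√27380 = 0.0200001.
df = n − 2 = 180.
t* = t_{0.005, 180} = 2.603418.
Margin = t* × SE = 2.603418 × 0.0200001 = 0.052069.
CI: -0.117 ± 0.052069 → (-0.1691, -0.0649).
With 99% confidence, each one-unit increase in residual sugar is associated with a change of between -0.1691 and -0.0649 points in wine quality rating.

(-0.1691, -0.0649)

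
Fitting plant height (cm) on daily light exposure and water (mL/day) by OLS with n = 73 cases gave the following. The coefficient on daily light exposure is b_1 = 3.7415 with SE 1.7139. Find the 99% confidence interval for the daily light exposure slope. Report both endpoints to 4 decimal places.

df = n − k − 1 = 73 − 2 − 1 = 70.
t* = t_{0.005, 70} = 2.647905.
Margin = t* × SE = 2.647905 × 1.7139 = 4.538244.
CI: 3.7415 ± 4.538244 → (-0.7967, 8.2797).
With 99% confidence, each one-unit increase in daily light exposure is associated with a change of between -0.7967 and 8.2797 cm in plant height, holding the other predictors fixed.

(-0.7967, 8.2797)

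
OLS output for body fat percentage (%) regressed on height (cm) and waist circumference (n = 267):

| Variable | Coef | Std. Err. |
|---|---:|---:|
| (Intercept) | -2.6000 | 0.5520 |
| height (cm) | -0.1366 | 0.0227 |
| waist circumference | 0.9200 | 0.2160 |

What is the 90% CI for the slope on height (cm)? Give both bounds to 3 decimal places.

Read off: b = -0.1366, SE = 0.0227 for height (cm).
df = n − k − 1 = 267 − 2 − 1 = 264.
t* = t_{0.05, 264} = 1.650646.
Margin = t* × SE = 1.650646 × 0.0227 = 0.03747.
CI: -0.1366 ± 0.03747 → (-0.174, -0.099).

(-0.174, -0.099)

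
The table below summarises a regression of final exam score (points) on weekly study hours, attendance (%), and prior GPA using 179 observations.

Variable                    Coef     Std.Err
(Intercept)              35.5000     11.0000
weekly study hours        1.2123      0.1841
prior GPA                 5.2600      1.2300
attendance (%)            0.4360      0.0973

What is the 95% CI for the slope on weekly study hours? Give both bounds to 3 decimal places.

Read off: b = 1.2123, SE = 0.1841 for weekly study hours.
df = n − k − 1 = 179 − 3 − 1 = 175.
t* = t_{0.025, 175} = 1.973612.
Margin = t* × SE = 1.973612 × 0.1841 = 0.36334.
CI: 1.2123 ± 0.36334 → (0.849, 1.576).

(0.849, 1.576)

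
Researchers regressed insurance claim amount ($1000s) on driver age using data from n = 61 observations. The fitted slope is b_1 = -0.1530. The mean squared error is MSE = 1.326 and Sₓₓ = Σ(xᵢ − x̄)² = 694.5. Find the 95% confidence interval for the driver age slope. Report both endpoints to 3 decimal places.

(-0.240, -0.066)

SE(b_1) = √(MSE/Sₓₓ) = √(1.326/694.5) = 0.0436954.
df = n − 2 = 59.
t* = t_{0.025, 59} = 2.000995.
Margin = t* × SE = 2.000995 × 0.0436954 = 0.08743.
CI: -0.1530 ± 0.08743 → (-0.240, -0.066).
With 95% confidence, each one-unit increase in driver age is associated with a change of between -0.240 and -0.066 $1000s in insurance claim amount.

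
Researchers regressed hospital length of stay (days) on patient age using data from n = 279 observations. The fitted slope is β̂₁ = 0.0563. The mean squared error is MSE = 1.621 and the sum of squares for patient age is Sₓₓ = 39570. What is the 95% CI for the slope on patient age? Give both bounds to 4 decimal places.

(0.0437, 0.0689)

SE(β̂₁) = √(MSE/Sₓₓ) = √(1.621/39570) = 0.00640042.
df = n − 2 = 277.
t* = t_{0.025, 277} = 1.968565.
Margin = t* × SE = 1.968565 × 0.00640042 = 0.012600.
CI: 0.0563 ± 0.012600 → (0.0437, 0.0689).
With 95% confidence, each one-unit increase in patient age is associated with a change of between 0.0437 and 0.0689 days in hospital length of stay.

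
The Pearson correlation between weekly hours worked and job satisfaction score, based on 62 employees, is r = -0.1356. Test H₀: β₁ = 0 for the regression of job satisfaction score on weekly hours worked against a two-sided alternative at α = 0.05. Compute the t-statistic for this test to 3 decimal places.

t = -1.060

t = r·√(n − 2)/√(1 − r²) = -0.1356·√60/√0.981613 = -1.060.
df = n − 2 = 60.
Two-sided p ≈ 0.2933, which is ≥ 0.05, so fail to reject H₀.
The data do not give significant evidence of a linear association between weekly hours worked and job satisfaction score.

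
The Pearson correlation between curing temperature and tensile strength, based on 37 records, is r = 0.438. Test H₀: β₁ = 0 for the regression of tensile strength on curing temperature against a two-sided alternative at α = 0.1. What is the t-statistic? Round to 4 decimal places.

t = 2.8824

t = r·√(n − 2)/√(1 − r²) = 0.438·√35/√0.808156 = 2.8824.
df = n − 2 = 35.
Two-sided p ≈ 0.0067, which is < 0.1, so reject H₀.
There is evidence of a linear association between curing temperature and tensile strength.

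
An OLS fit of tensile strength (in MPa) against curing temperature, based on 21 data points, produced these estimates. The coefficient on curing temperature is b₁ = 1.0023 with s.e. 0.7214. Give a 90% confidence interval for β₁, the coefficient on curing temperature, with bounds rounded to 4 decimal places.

(-0.2451, 2.2497)

df = n − 2 = 21 − 2 = 19.
t* = t_{0.05, 19} = 1.729133.
Margin = t* × SE = 1.729133 × 0.7214 = 1.247396.
CI: 1.0023 ± 1.247396 → (-0.2451, 2.2497).
With 90% confidence, each one-unit increase in curing temperature is associated with a change of between -0.2451 and 2.2497 MPa in tensile strength.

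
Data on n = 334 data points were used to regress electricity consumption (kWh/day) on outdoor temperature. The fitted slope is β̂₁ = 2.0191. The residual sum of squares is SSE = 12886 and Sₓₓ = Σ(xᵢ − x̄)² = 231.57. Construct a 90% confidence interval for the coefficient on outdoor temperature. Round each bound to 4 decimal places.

MSE = SSE/(n − 2) = 12886/332 = 38.8133.
SE(β̂₁) = √(MSE/Sₓₓ) = √(38.8133/231.57) = 0.409401.
df = n − 2 = 332.
t* = t_{0.05, 332} = 1.649456.
Margin = t* × SE = 1.649456 × 0.409401 = 0.675289.
CI: 2.0191 ± 0.675289 → (1.3438, 2.6944).
With 90% confidence, each one-unit increase in outdoor temperature is associated with a change of between 1.3438 and 2.6944 kWh/day in electricity consumption.

(1.3438, 2.6944)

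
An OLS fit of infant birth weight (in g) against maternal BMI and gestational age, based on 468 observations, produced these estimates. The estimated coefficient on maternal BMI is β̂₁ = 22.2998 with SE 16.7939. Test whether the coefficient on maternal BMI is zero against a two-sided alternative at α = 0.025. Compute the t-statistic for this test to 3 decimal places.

H₀: β₁ = 0 vs H₁: β₁ ≠ 0.
t = (β̂₁ − β₁⁰)/SE = 22.2998 / 16.7939 = 1.328.
df = n − k − 1 = 468 − 2 − 1 = 465.
Two-sided p ≈ 0.1849, which is ≥ 0.025, so fail to reject H₀.
The data do not give significant evidence of an association between maternal BMI and infant birth weight, after adjusting for the other predictors.

t = 1.328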